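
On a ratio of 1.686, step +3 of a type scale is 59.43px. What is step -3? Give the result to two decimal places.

2.59px

59.43 ÷ 1.686⁶ = 59.43 ÷ 22.96918 ≈ 2.587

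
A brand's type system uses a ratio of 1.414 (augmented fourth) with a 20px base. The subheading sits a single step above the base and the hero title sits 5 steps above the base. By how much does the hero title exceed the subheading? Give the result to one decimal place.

Step 1: 20.0 × 1.414 = 28.280px
Step 5: 20.0 × 1.414⁵ = 113.052px
Difference: 113.052 − 28.280 = 84.772px

84.8px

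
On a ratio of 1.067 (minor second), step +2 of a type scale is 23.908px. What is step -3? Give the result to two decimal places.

The gap is -3 − (2) = -5 steps, so the factor is 1.067^-5.
23.908 ÷ 1.067⁵ = 23.908 ÷ 1.38300 ≈ 17.287

17.29px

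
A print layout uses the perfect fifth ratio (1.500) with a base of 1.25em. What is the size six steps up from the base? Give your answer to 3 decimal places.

A modular type scale is a geometric sequence: sizeₙ = base × rⁿ.
1.25 × 1.500⁶ = 1.25 × 11.39062 ≈ 14.238

14.238em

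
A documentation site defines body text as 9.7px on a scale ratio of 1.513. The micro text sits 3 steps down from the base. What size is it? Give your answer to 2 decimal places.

9.7 ÷ 1.513³ = 9.7 ÷ 3.46351 ≈ 2.80

2.80px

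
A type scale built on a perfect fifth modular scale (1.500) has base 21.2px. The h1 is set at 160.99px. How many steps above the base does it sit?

1.500ⁿ = 160.99 / 21.2 = 7.5939
n = ln(7.5939) / ln(1.500) = 2.0273 / 0.4055 ≈ 5.00

5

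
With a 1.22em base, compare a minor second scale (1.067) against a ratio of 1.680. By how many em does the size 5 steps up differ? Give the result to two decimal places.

14.64em

Minor second: 1.22 × 1.067⁵ = 1.6873em
At 1.680: 1.22 × 1.680⁵ = 16.3270em
Difference: 16.3270 − 1.6873 = 14.6397em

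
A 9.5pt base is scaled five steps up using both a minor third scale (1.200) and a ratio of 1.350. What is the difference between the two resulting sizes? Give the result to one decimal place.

Minor third: 9.5 × 1.200⁵ = 23.639pt
At 1.350: 9.5 × 1.350⁵ = 42.598pt
Difference: 42.598 − 23.639 = 18.959pt

19.0pt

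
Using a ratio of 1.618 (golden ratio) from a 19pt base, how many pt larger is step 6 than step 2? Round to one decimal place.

Step 2: 19.0 × 1.618² = 49.741pt
Step 6: 19.0 × 1.618⁶ = 340.898pt
Difference: 340.898 − 49.741 = 291.157pt

291.2pt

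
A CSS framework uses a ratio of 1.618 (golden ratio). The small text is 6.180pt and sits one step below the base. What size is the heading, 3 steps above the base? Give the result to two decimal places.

6.180 × 1.618⁴ = 6.180 × 6.85353 ≈ 42.355

42.35pt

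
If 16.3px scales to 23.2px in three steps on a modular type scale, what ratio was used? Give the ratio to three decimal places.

r³ = 23.2 / 16.3, so r = (23.2/16.3)^(1/3).
r = 1.4233^(1/3) ≈ 1.1249

1.125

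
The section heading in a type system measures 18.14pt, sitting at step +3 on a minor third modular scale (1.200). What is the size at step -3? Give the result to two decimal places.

Moving from step +3 to step -3 is 6 steps down, so divide by r⁶.
18.14 ÷ 1.200⁶ = 18.14 ÷ 2.98598 ≈ 6.075

6.08pt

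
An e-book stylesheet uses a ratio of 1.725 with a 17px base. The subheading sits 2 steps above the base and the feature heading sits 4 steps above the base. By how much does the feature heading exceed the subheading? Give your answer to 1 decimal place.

99.9px

Step 2: 17.0 × 1.725² = 50.586px
Step 4: 17.0 × 1.725⁴ = 150.524px
Difference: 150.524 − 50.586 = 99.938px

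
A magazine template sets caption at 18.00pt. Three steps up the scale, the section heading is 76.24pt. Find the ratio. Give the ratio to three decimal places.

r³ = 76.24 / 18.00, so r = (76.24/18.00)^(1/3).
r = 4.2356^(1/3) ≈ 1.6180

1.618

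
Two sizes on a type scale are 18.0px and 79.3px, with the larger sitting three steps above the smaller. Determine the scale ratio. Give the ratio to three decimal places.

1.639

r³ = 79.3 / 18.0, so r = (79.3/18.0)^(1/3).
r = 4.4056^(1/3) ≈ 1.6393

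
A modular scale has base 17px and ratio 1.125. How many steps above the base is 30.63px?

5

1.125ⁿ = 30.63 / 17 = 1.8018
n = ln(1.8018) / ln(1.125) = 0.5888 / 0.1178 ≈ 5.00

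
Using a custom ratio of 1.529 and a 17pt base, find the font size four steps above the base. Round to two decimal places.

92.91pt

Each step on a modular scale multiplies by the ratio, so the size n steps from the base is base × ratioⁿ.
17.0 × 1.529⁴ = 17.0 × 5.46550 ≈ 92.91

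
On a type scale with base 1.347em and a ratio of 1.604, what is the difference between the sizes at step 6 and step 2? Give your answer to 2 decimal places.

Step 2: 1.347 × 1.604² = 3.4656em
Step 6: 1.347 × 1.604⁶ = 22.9400em
Difference: 22.9400 − 3.4656 = 19.4744em

19.47em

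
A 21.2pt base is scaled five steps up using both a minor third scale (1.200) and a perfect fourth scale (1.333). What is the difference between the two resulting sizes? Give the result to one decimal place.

Minor third: 21.2 × 1.200⁵ = 52.752pt
Perfect fourth: 21.2 × 1.333⁵ = 89.225pt
Difference: 89.225 − 52.752 = 36.473pt

36.5pt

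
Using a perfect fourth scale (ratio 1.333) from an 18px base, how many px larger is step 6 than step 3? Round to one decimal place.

Step 3: 18.0 × 1.333³ = 42.635px
Step 6: 18.0 × 1.333⁶ = 100.984px
Difference: 100.984 − 42.635 = 58.349px

58.3px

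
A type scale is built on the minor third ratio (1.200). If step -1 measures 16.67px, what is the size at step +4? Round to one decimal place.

The gap is 4 − (-1) = 5 steps, so the factor is 1.200^5.
16.67 × 1.200⁵ = 16.67 × 2.48832 ≈ 41.480

41.5px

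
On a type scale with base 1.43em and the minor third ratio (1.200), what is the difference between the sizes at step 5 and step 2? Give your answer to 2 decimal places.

Step 2: 1.43 × 1.200² = 2.0592em
Step 5: 1.43 × 1.200⁵ = 3.5583em
Difference: 3.5583 − 2.0592 = 1.4991em

1.50em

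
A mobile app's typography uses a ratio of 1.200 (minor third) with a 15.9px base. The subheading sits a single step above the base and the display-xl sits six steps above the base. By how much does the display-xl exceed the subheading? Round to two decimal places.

Step 1: 15.9 × 1.200 = 19.0800px
Step 6: 15.9 × 1.200⁶ = 47.4771px
Difference: 47.4771 − 19.0800 = 28.3971px

28.40px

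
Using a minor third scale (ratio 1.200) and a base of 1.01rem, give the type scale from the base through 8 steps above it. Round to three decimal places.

Step 0: 1.01rem
Step 1: 1.01 × 1.200 = 1.212
Step 2: 1.01 × 1.200² = 1.454
Step 3: 1.01 × 1.200³ = 1.745
Step 4: 1.01 × 1.200⁴ = 2.094
Step 5: 1.01 × 1.200⁵ = 2.513
Step 6: 1.01 × 1.200⁶ = 3.016
Step 7: 1.01 × 1.200⁷ = 3.619
Step 8: 1.01 × 1.200⁸ = 4.343

1.010rem, 1.212rem, 1.454rem, 1.745rem, 2.094rem, 2.513rem, 3.016rem, 3.619rem, 4.343rem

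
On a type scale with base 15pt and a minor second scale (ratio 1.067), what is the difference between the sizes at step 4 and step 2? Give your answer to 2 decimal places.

2.37pt

Step 2: 15.0 × 1.067² = 17.0773pt
Step 4: 15.0 × 1.067⁴ = 19.4424pt
Difference: 19.4424 − 17.0773 = 2.3651pt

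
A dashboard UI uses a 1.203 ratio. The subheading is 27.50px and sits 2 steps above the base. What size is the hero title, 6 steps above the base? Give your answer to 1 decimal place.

27.50 × 1.203⁴ = 27.50 × 2.09441 ≈ 57.596

57.6px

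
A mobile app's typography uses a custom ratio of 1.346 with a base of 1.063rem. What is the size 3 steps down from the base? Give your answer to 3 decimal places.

A modular type scale is a geometric sequence: sizeₙ = base × rⁿ.
1.063 ÷ 1.346³ = 1.063 ÷ 2.43857 ≈ 0.436

0.436rem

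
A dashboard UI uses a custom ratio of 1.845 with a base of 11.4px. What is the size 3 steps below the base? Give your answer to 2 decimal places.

1.82px

11.4 ÷ 1.845³ = 11.4 ÷ 6.28043 ≈ 1.82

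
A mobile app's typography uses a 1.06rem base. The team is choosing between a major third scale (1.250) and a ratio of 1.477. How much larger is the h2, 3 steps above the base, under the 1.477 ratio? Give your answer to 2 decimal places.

1.35rem

Major third: 1.06 × 1.250³ = 2.0703rem
At 1.477: 1.06 × 1.477³ = 3.4154rem
Difference: 3.4154 − 2.0703 = 1.3451rem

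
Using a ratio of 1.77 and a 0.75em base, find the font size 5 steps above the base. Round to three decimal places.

13.029em

Every step multiplies by the scale ratio.
0.75 × 1.77⁵ = 0.75 × 17.37266 ≈ 13.029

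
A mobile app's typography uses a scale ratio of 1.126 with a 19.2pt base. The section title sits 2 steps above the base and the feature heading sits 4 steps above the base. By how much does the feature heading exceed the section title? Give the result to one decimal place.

6.5pt

Step 2: 19.2 × 1.126² = 24.343pt
Step 4: 19.2 × 1.126⁴ = 30.864pt
Difference: 30.864 − 24.343 = 6.521pt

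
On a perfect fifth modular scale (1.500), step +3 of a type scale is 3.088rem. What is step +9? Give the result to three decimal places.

35.174rem

3.088 × 1.500⁶ = 3.088 × 11.39062 ≈ 35.174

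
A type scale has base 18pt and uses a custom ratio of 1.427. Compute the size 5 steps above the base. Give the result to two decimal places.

A modular type scale is a geometric sequence: sizeₙ = base × rⁿ.
18.0 × 1.427⁵ = 18.0 × 5.91725 ≈ 106.51

106.51pt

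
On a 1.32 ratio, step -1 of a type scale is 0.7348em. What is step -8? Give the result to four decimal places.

0.7348 ÷ 1.32⁷ = 0.7348 ÷ 6.98261 ≈ 0.1052

0.1052em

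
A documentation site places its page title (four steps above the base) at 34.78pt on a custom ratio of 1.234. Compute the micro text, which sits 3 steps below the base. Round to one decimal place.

34.78 ÷ 1.234⁷ = 34.78 ÷ 4.35719 ≈ 7.982

8.0pt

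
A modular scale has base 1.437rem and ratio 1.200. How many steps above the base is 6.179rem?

8

1.200ⁿ = 6.179 / 1.437 = 4.2999
n = ln(4.2999) / ln(1.200) = 1.4586 / 0.1823 ≈ 8.00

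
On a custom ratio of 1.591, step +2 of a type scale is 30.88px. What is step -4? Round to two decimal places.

1.90px

30.88 ÷ 1.591⁶ = 30.88 ÷ 16.21889 ≈ 1.904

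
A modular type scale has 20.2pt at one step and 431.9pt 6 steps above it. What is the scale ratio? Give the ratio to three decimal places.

1.666

r⁶ = 431.9 / 20.2, so r = (431.9/20.2)^(1/6).
r = 21.3812^(1/6) ≈ 1.6660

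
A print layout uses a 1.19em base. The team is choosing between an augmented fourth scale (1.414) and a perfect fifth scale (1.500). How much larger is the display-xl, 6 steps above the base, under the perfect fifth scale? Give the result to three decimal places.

4.043em

Augmented fourth: 1.19 × 1.414⁶ = 9.51138em
Perfect fifth: 1.19 × 1.500⁶ = 13.55484em
Difference: 13.55484 − 9.51138 = 4.04346em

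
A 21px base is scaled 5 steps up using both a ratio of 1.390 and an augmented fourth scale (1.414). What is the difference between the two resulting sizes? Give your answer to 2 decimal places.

9.74px

At 1.390: 21.0 × 1.390⁵ = 108.9666px
Augmented fourth: 21.0 × 1.414⁵ = 118.7043px
Difference: 118.7043 − 108.9666 = 9.7377px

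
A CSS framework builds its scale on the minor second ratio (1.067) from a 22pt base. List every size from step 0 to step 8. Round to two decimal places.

22.00pt, 23.47pt, 25.05pt, 26.72pt, 28.52pt, 30.43pt, 32.46pt, 34.64pt, 36.96pt

Step 0: 22pt
Step 1: 22.0 × 1.067 = 23.47
Step 2: 22.0 × 1.067² = 25.05
Step 3: 22.0 × 1.067³ = 26.72
Step 4: 22.0 × 1.067⁴ = 28.52
Step 5: 22.0 × 1.067⁵ = 30.43
Step 6: 22.0 × 1.067⁶ = 32.46
Step 7: 22.0 × 1.067⁷ = 34.64
Step 8: 22.0 × 1.067⁸ = 36.96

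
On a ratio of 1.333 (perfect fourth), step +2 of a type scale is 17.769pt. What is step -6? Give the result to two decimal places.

Moving from step +2 to step -6 is 8 steps down, so divide by r⁸.
17.769 ÷ 1.333⁸ = 17.769 ÷ 9.96876 ≈ 1.782

1.78pt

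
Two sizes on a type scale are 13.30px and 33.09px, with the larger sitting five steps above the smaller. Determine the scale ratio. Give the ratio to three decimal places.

r⁵ = 33.09 / 13.30, so r = (33.09/13.30)^(1/5).
r = 2.4880^(1/5) ≈ 1.2000

1.200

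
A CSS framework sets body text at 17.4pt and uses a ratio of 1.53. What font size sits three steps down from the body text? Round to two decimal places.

4.86pt

17.4 ÷ 1.53³ = 17.4 ÷ 3.58158 ≈ 4.86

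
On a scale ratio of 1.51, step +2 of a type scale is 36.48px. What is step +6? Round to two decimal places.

189.65px

36.48 × 1.51⁴ = 36.48 × 5.19886 ≈ 189.654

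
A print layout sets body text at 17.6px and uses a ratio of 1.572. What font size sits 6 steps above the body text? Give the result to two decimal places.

265.60px

17.6 × 1.572⁶ = 17.6 × 15.09090 ≈ 265.60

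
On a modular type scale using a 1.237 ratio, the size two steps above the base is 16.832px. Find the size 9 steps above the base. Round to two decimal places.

74.60px

16.832 × 1.237⁷ = 16.832 × 4.43188 ≈ 74.597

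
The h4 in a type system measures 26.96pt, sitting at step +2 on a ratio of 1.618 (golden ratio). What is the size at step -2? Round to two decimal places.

Moving from step +2 to step -2 is 4 steps down, so divide by r⁴.
26.96 ÷ 1.618⁴ = 26.96 ÷ 6.85353 ≈ 3.934

3.93pt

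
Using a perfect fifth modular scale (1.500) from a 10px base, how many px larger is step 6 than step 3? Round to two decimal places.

80.16px

Step 3: 10.0 × 1.500³ = 33.7500px
Step 6: 10.0 × 1.500⁶ = 113.9062px
Difference: 113.9062 − 33.7500 = 80.1562px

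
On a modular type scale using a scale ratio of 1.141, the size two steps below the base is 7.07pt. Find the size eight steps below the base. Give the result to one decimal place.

7.07 ÷ 1.141⁶ = 7.07 ÷ 2.20655 ≈ 3.204

3.2pt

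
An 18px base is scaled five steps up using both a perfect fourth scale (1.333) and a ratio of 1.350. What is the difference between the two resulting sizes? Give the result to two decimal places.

Perfect fourth: 18.0 × 1.333⁵ = 75.7571px
At 1.350: 18.0 × 1.350⁵ = 80.7126px
Difference: 80.7126 − 75.7571 = 4.9555px

4.96px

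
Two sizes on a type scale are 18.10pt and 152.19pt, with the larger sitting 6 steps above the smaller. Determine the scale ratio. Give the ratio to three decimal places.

The ratio satisfies 18.10 × r⁶ = 152.19, so r = (152.19 / 18.10)^(1/6).
r = 8.4083^(1/6) ≈ 1.4260

1.426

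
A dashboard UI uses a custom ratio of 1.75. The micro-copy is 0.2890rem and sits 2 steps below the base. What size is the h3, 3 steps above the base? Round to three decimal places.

0.2890 × 1.75⁵ = 0.2890 × 16.41309 ≈ 4.743

4.743rem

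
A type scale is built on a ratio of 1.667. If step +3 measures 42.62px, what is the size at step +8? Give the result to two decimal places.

42.62 × 1.667⁵ = 42.62 × 12.87295 ≈ 548.645

548.65px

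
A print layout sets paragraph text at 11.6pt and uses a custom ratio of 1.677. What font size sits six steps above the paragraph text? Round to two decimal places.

258.02pt

Each step on a modular scale multiplies by the ratio, so the size n steps from the base is base × ratioⁿ.
11.6 × 1.677⁶ = 11.6 × 22.24326 ≈ 258.02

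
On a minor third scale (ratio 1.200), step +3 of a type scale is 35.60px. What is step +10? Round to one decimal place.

35.60 × 1.200⁷ = 35.60 × 3.58318 ≈ 127.561

127.6px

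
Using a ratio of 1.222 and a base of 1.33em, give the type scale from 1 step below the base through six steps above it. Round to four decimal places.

Step -1: 1.33 ÷ 1.222 = 1.0884
Step 0: 1.33em
Step 1: 1.33 × 1.222 = 1.6253
Step 2: 1.33 × 1.222² = 1.9861
Step 3: 1.33 × 1.222³ = 2.4270
Step 4: 1.33 × 1.222⁴ = 2.9658
Step 5: 1.33 × 1.222⁵ = 3.6242
Step 6: 1.33 × 1.222⁶ = 4.4287

1.0884em, 1.3300em, 1.6253em, 1.9861em, 2.4270em, 2.9658em, 3.6242em, 4.4287em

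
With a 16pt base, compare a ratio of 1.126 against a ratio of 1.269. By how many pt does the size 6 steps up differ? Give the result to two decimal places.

34.21pt

At 1.126: 16.0 × 1.126⁶ = 32.6100pt
At 1.269: 16.0 × 1.269⁶ = 66.8174pt
Difference: 66.8174 − 32.6100 = 34.2074pt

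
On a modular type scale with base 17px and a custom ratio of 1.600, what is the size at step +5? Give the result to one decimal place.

17.0 × 1.600⁵ = 17.0 × 10.48576 ≈ 178.26

178.3px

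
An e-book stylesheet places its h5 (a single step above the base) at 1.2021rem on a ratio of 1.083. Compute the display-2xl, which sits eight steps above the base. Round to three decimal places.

2.101rem

1.2021 × 1.083⁷ = 1.2021 × 1.74743 ≈ 2.101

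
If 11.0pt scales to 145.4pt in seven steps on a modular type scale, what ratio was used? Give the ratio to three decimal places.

The ratio satisfies 11.0 × r⁷ = 145.4, so r = (145.4 / 11.0)^(1/7).
r = 13.2182^(1/7) ≈ 1.4460

1.446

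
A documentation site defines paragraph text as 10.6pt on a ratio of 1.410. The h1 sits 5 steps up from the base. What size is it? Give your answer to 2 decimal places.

A modular type scale is a geometric sequence: sizeₙ = base × rⁿ.
10.6 × 1.410⁵ = 10.6 × 5.57308 ≈ 59.07

59.07pt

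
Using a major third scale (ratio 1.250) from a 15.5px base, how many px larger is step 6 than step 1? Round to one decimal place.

Step 1: 15.5 × 1.250 = 19.375px
Step 6: 15.5 × 1.250⁶ = 59.128px
Difference: 59.128 − 19.375 = 39.753px

39.8px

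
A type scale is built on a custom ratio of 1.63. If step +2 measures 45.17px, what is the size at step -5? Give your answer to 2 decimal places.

1.48px

45.17 ÷ 1.63⁷ = 45.17 ÷ 30.57125 ≈ 1.478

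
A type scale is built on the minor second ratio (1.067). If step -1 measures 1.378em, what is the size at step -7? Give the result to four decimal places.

0.9338em

The gap is -7 − (-1) = -6 steps, so the factor is 1.067^-6.
1.378 ÷ 1.067⁶ = 1.378 ÷ 1.47566 ≈ 0.9338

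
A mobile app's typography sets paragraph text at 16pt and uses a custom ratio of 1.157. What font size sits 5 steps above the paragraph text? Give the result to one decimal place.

16.0 × 1.157⁵ = 16.0 × 2.07332 ≈ 33.17

33.2pt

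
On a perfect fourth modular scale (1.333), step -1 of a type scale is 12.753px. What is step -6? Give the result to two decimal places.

Moving from step -1 to step -6 is 5 steps down, so divide by r⁵.
12.753 ÷ 1.333⁵ = 12.753 ÷ 4.20873 ≈ 3.030

3.03px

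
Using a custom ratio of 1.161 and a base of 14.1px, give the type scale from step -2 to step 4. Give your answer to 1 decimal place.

Step -2: 14.1 ÷ 1.161² = 10.5
Step -1: 14.1 ÷ 1.161 = 12.1
Step 0: 14.1px
Step 1: 14.1 × 1.161 = 16.4
Step 2: 14.1 × 1.161² = 19.0
Step 3: 14.1 × 1.161³ = 22.1
Step 4: 14.1 × 1.161⁴ = 25.6

10.5px, 12.1px, 14.1px, 16.4px, 19.0px, 22.1px, 25.6px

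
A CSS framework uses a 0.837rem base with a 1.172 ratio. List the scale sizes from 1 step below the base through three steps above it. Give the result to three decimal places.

0.714rem, 0.837rem, 0.981rem, 1.150rem, 1.347rem

Step -1: 0.837 ÷ 1.172 = 0.714
Step 0: 0.837rem
Step 1: 0.837 × 1.172 = 0.981
Step 2: 0.837 × 1.172² = 1.150
Step 3: 0.837 × 1.172³ = 1.347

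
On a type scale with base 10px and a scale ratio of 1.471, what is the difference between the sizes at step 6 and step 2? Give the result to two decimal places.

Step 2: 10.0 × 1.471² = 21.6384px
Step 6: 10.0 × 1.471⁶ = 101.3155px
Difference: 101.3155 − 21.6384 = 79.6771px

79.68px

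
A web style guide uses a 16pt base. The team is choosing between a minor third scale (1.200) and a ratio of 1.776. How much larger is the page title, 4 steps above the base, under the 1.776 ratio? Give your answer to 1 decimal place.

Minor third: 16.0 × 1.200⁴ = 33.178pt
At 1.776: 16.0 × 1.776⁴ = 159.181pt
Difference: 159.181 − 33.178 = 126.003pt

126.0pt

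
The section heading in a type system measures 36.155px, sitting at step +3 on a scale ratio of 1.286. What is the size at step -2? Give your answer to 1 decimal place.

10.3px

Moving from step +3 to step -2 is 5 steps down, so divide by r⁵.
36.155 ÷ 1.286⁵ = 36.155 ÷ 3.51726 ≈ 10.279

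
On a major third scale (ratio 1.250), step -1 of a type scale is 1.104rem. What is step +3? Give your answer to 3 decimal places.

2.695rem

1.104 × 1.250⁴ = 1.104 × 2.44141 ≈ 2.695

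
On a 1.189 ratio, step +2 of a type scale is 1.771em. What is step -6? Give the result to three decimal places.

0.443em

1.771 ÷ 1.189⁸ = 1.771 ÷ 3.99443 ≈ 0.443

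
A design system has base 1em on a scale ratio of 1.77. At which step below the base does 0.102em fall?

1.77ⁿ = 1 / 0.102 = 9.8039
n = ln(9.8039) / ln(1.77) = 2.2828 / 0.5710 ≈ 4.00

4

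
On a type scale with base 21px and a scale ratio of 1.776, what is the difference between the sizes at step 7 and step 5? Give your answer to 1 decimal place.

Step 5: 21.0 × 1.776⁵ = 371.051px
Step 7: 21.0 × 1.776⁷ = 1170.361px
Difference: 1170.361 − 371.051 = 799.310px

799.3px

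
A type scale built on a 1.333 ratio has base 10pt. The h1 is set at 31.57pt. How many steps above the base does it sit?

4

1.333ⁿ = 31.57 / 10 = 3.1570
n = ln(3.1570) / ln(1.333) = 1.1496 / 0.2874 ≈ 4.00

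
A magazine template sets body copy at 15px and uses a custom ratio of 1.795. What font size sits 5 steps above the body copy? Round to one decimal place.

A modular type scale is a geometric sequence: sizeₙ = base × rⁿ.
15.0 × 1.795⁵ = 15.0 × 18.63469 ≈ 279.52

279.5px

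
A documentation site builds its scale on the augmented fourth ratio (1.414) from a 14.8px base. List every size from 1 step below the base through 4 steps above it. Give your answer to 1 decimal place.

10.5px, 14.8px, 20.9px, 29.6px, 41.8px, 59.2px

Step -1: 14.8 ÷ 1.414 = 10.5
Step 0: 14.8px
Step 1: 14.8 × 1.414 = 20.9
Step 2: 14.8 × 1.414² = 29.6
Step 3: 14.8 × 1.414³ = 41.8
Step 4: 14.8 × 1.414⁴ = 59.2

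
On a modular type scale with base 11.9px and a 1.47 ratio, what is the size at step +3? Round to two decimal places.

Each step on a modular scale multiplies by the ratio, so the size n steps from the base is base × ratioⁿ.
11.9 × 1.47³ = 11.9 × 3.17652 ≈ 37.80

37.80px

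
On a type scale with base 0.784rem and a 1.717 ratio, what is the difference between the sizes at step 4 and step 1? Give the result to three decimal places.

5.468rem

Step 1: 0.784 × 1.717 = 1.34613rem
Step 4: 0.784 × 1.717⁴ = 6.81392rem
Difference: 6.81392 − 1.34613 = 5.46779rem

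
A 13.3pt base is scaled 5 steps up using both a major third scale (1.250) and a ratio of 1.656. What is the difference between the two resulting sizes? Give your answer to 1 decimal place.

Major third: 13.3 × 1.250⁵ = 40.588pt
At 1.656: 13.3 × 1.656⁵ = 165.635pt
Difference: 165.635 − 40.588 = 125.047pt

125.0pt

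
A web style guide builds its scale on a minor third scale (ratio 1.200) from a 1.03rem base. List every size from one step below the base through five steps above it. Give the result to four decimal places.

0.8583rem, 1.0300rem, 1.2360rem, 1.4832rem, 1.7798rem, 2.1358rem, 2.5630rem

Step -1: 1.03 ÷ 1.200 = 0.8583
Step 0: 1.03rem
Step 1: 1.03 × 1.200 = 1.2360
Step 2: 1.03 × 1.200² = 1.4832
Step 3: 1.03 × 1.200³ = 1.7798
Step 4: 1.03 × 1.200⁴ = 2.1358
Step 5: 1.03 × 1.200⁵ = 2.5630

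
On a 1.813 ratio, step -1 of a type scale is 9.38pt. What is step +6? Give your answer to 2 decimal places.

9.38 × 1.813⁷ = 9.38 × 64.38499 ≈ 603.931

603.93pt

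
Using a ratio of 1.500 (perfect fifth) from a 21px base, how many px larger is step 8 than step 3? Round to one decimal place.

Step 3: 21.0 × 1.500³ = 70.875px
Step 8: 21.0 × 1.500⁸ = 538.207px
Difference: 538.207 − 70.875 = 467.332px

467.3px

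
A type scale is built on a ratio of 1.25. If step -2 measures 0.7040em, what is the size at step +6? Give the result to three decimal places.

The gap is 6 − (-2) = 8 steps, so the factor is 1.25^8.
0.7040 × 1.25⁸ = 0.7040 × 5.96046 ≈ 4.196

4.196em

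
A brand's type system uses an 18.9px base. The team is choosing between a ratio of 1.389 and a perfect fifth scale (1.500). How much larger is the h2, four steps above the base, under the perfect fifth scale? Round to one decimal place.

At 1.389: 18.9 × 1.389⁴ = 70.351px
Perfect fifth: 18.9 × 1.500⁴ = 95.681px
Difference: 95.681 − 70.351 = 25.330px

25.3px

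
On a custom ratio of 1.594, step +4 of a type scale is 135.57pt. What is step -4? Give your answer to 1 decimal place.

Moving from step +4 to step -4 is 8 steps down, so divide by r⁸.
135.57 ÷ 1.594⁸ = 135.57 ÷ 41.67797 ≈ 3.253

3.3pt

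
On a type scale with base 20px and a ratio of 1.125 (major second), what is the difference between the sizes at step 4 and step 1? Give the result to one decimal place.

9.5px

Step 1: 20.0 × 1.125 = 22.500px
Step 4: 20.0 × 1.125⁴ = 32.036px
Difference: 32.036 − 22.500 = 9.536px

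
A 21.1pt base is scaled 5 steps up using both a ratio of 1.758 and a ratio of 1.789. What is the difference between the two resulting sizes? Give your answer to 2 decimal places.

32.36pt

At 1.758: 21.1 × 1.758⁵ = 354.3046pt
At 1.789: 21.1 × 1.789⁵ = 386.6644pt
Difference: 386.6644 − 354.3046 = 32.3598pt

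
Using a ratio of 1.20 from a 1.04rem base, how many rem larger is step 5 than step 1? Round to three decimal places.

1.340rem

Step 1: 1.04 × 1.20 = 1.24800rem
Step 5: 1.04 × 1.20⁵ = 2.58785rem
Difference: 2.58785 − 1.24800 = 1.33985rem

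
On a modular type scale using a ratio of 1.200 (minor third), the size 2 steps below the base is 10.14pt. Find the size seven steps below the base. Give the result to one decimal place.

4.1pt

The gap is -7 − (-2) = -5 steps, so the factor is 1.200^-5.
10.14 ÷ 1.200⁵ = 10.14 ÷ 2.48832 ≈ 4.075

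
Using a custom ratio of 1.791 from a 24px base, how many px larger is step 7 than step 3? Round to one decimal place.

1280.8px

Step 3: 24.0 × 1.791³ = 137.879px
Step 7: 24.0 × 1.791⁷ = 1418.667px
Difference: 1418.667 − 137.879 = 1280.788px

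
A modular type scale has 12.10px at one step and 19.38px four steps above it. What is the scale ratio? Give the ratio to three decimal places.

1.125

The ratio satisfies 12.10 × r⁴ = 19.38, so r = (19.38 / 12.10)^(1/4).
r = 1.6017^(1/4) ≈ 1.1250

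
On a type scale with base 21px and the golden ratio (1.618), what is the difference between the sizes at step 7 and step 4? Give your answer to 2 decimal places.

Step 4: 21.0 × 1.618⁴ = 143.9240px
Step 7: 21.0 × 1.618⁷ = 609.6336px
Difference: 609.6336 − 143.9240 = 465.7096px

465.71px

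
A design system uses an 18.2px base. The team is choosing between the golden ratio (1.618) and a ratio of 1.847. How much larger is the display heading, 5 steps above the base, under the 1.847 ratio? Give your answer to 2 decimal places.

Golden ratio: 18.2 × 1.618⁵ = 201.8199px
At 1.847: 18.2 × 1.847⁵ = 391.2063px
Difference: 391.2063 − 201.8199 = 189.3864px

189.39px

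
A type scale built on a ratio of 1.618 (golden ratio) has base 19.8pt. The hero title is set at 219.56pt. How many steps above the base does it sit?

1.618ⁿ = 219.56 / 19.8 = 11.0889
n = ln(11.0889) / ln(1.618) = 2.4059 / 0.4812 ≈ 5.00

5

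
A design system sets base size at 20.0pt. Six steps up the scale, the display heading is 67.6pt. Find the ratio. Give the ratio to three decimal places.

The ratio satisfies 20.0 × r⁶ = 67.6, so r = (67.6 / 20.0)^(1/6).
r = 3.3800^(1/6) ≈ 1.2250

1.225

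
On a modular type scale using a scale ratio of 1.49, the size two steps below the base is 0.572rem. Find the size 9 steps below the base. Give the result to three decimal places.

0.035rem

The gap is -9 − (-2) = -7 steps, so the factor is 1.49^-7.
0.572 ÷ 1.49⁷ = 0.572 ÷ 16.30436 ≈ 0.035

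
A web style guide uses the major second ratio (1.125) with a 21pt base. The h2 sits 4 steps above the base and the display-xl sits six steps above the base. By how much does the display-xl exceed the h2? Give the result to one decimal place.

8.9pt

Step 4: 21.0 × 1.125⁴ = 33.638pt
Step 6: 21.0 × 1.125⁶ = 42.573pt
Difference: 42.573 − 33.638 = 8.935pt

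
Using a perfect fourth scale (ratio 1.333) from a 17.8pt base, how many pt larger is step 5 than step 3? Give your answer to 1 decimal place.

32.8pt

Step 3: 17.8 × 1.333³ = 42.161pt
Step 5: 17.8 × 1.333⁵ = 74.915pt
Difference: 74.915 − 42.161 = 32.754pt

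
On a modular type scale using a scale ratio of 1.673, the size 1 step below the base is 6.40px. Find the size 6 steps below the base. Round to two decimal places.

6.40 ÷ 1.673⁵ = 6.40 ÷ 13.10629 ≈ 0.488

0.49px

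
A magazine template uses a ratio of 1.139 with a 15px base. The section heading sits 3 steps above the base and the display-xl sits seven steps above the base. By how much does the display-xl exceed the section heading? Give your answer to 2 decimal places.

15.14px

Step 3: 15.0 × 1.139³ = 22.1647px
Step 7: 15.0 × 1.139⁷ = 37.3042px
Difference: 37.3042 − 22.1647 = 15.1395px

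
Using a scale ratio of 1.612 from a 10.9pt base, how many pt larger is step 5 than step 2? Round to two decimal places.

Step 2: 10.9 × 1.612² = 28.3241pt
Step 5: 10.9 × 1.612⁵ = 118.6456pt
Difference: 118.6456 − 28.3241 = 90.3215pt

90.32pt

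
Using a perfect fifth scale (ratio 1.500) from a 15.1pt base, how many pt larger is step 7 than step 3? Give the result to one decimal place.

Step 3: 15.1 × 1.500³ = 50.962pt
Step 7: 15.1 × 1.500⁷ = 257.998pt
Difference: 257.998 − 50.962 = 207.036pt

207.0pt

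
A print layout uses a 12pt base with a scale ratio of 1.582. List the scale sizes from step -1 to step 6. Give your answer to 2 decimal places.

Step -1: 12.0 ÷ 1.582 = 7.59
Step 0: 12pt
Step 1: 12.0 × 1.582 = 18.98
Step 2: 12.0 × 1.582² = 30.03
Step 3: 12.0 × 1.582³ = 47.51
Step 4: 12.0 × 1.582⁴ = 75.16
Step 5: 12.0 × 1.582⁵ = 118.91
Step 6: 12.0 × 1.582⁶ = 188.11

7.59pt, 12.00pt, 18.98pt, 30.03pt, 47.51pt, 75.16pt, 118.91pt, 188.11pt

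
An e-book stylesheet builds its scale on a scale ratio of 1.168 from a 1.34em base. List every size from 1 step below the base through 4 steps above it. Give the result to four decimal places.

Step -1: 1.34 ÷ 1.168 = 1.1473
Step 0: 1.34em
Step 1: 1.34 × 1.168 = 1.5651
Step 2: 1.34 × 1.168² = 1.8281
Step 3: 1.34 × 1.168³ = 2.1352
Step 4: 1.34 × 1.168⁴ = 2.4939

1.1473em, 1.3400em, 1.5651em, 1.8281em, 2.1352em, 2.4939em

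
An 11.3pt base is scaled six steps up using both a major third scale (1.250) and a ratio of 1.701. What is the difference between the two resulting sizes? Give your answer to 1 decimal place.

230.6pt

Major third: 11.3 × 1.250⁶ = 43.106pt
At 1.701: 11.3 × 1.701⁶ = 273.719pt
Difference: 273.719 − 43.106 = 230.613pt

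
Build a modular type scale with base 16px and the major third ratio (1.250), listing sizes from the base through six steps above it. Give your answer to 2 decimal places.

Step 0: 16px
Step 1: 16.0 × 1.250 = 20.00
Step 2: 16.0 × 1.250² = 25.00
Step 3: 16.0 × 1.250³ = 31.25
Step 4: 16.0 × 1.250⁴ = 39.06
Step 5: 16.0 × 1.250⁵ = 48.83
Step 6: 16.0 × 1.250⁶ = 61.04

16.00px, 20.00px, 25.00px, 31.25px, 39.06px, 48.83px, 61.04px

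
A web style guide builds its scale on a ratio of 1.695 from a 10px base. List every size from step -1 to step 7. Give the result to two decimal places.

5.90px, 10.00px, 16.95px, 28.73px, 48.70px, 82.54px, 139.91px, 237.15px, 401.96px

Step -1: 10.0 ÷ 1.695 = 5.90
Step 0: 10px
Step 1: 10.0 × 1.695 = 16.95
Step 2: 10.0 × 1.695² = 28.73
Step 3: 10.0 × 1.695³ = 48.70
Step 4: 10.0 × 1.695⁴ = 82.54
Step 5: 10.0 × 1.695⁵ = 139.91
Step 6: 10.0 × 1.695⁶ = 237.15
Step 7: 10.0 × 1.695⁷ = 401.96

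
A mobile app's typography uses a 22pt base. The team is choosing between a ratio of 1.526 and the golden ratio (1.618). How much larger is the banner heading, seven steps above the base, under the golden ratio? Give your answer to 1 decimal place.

At 1.526: 22.0 × 1.526⁷ = 423.940pt
Golden ratio: 22.0 × 1.618⁷ = 638.664pt
Difference: 638.664 − 423.940 = 214.724pt

214.7pt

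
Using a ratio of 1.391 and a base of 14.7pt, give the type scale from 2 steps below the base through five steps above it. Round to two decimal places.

7.60pt, 10.57pt, 14.70pt, 20.45pt, 28.44pt, 39.56pt, 55.03pt, 76.55pt

Step -2: 14.7 ÷ 1.391² = 7.60
Step -1: 14.7 ÷ 1.391 = 10.57
Step 0: 14.7pt
Step 1: 14.7 × 1.391 = 20.45
Step 2: 14.7 × 1.391² = 28.44
Step 3: 14.7 × 1.391³ = 39.56
Step 4: 14.7 × 1.391⁴ = 55.03
Step 5: 14.7 × 1.391⁵ = 76.55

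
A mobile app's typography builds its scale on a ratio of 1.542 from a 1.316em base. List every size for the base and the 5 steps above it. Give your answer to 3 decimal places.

1.316em, 2.029em, 3.129em, 4.825em, 7.440em, 11.473em

Step 0: 1.316em
Step 1: 1.316 × 1.542 = 2.029
Step 2: 1.316 × 1.542² = 3.129
Step 3: 1.316 × 1.542³ = 4.825
Step 4: 1.316 × 1.542⁴ = 7.440
Step 5: 1.316 × 1.542⁵ = 11.473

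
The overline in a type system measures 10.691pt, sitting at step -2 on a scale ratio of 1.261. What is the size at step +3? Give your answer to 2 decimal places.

34.09pt

10.691 × 1.261⁵ = 10.691 × 3.18842 ≈ 34.087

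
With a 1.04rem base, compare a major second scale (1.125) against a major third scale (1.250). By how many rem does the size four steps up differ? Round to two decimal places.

0.87rem

Major second: 1.04 × 1.125⁴ = 1.6659rem
Major third: 1.04 × 1.250⁴ = 2.5391rem
Difference: 2.5391 − 1.6659 = 0.8732rem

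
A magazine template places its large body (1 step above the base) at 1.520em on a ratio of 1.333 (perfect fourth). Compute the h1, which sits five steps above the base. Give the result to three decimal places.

1.520 × 1.333⁴ = 1.520 × 3.15733 ≈ 4.799

4.799em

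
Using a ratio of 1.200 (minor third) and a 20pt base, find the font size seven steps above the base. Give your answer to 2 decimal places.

A modular type scale is a geometric sequence: sizeₙ = base × rⁿ.
20.0 × 1.200⁷ = 20.0 × 3.58318 ≈ 71.66

71.66pt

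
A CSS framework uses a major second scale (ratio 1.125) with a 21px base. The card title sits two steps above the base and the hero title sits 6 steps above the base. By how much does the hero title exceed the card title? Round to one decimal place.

Step 2: 21.0 × 1.125² = 26.578px
Step 6: 21.0 × 1.125⁶ = 42.573px
Difference: 42.573 − 26.578 = 15.995px

16.0px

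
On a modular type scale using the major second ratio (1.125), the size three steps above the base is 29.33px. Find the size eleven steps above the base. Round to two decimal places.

The gap is 11 − (3) = 8 steps, so the factor is 1.125^8.
29.33 × 1.125⁸ = 29.33 × 2.56578 ≈ 75.254

75.25px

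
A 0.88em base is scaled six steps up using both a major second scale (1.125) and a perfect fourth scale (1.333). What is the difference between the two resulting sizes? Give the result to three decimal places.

3.153em

Major second: 0.88 × 1.125⁶ = 1.78401em
Perfect fourth: 0.88 × 1.333⁶ = 4.93701em
Difference: 4.93701 − 1.78401 = 3.15300em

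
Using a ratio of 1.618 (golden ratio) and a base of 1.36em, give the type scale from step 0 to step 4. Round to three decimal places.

Step 0: 1.36em
Step 1: 1.36 × 1.618 = 2.200
Step 2: 1.36 × 1.618² = 3.560
Step 3: 1.36 × 1.618³ = 5.761
Step 4: 1.36 × 1.618⁴ = 9.321

1.360em, 2.200em, 3.560em, 5.761em, 9.321em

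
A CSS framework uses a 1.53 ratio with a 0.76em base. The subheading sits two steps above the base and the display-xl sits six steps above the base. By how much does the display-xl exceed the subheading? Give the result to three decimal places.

7.970em

Step 2: 0.76 × 1.53² = 1.77908em
Step 6: 0.76 × 1.53⁶ = 9.74905em
Difference: 9.74905 − 1.77908 = 7.96997em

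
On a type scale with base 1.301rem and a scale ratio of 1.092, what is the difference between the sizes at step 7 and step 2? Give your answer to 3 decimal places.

0.858rem

Step 2: 1.301 × 1.092² = 1.55140rem
Step 7: 1.301 × 1.092⁷ = 2.40899rem
Difference: 2.40899 − 1.55140 = 0.85759rem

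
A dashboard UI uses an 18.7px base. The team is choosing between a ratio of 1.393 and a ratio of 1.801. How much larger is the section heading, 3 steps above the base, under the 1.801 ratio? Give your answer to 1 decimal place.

At 1.393: 18.7 × 1.393³ = 50.547px
At 1.801: 18.7 × 1.801³ = 109.240px
Difference: 109.240 − 50.547 = 58.693px

58.7px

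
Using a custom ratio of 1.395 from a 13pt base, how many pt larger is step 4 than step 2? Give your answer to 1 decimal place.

23.9pt

Step 2: 13.0 × 1.395² = 25.298pt
Step 4: 13.0 × 1.395⁴ = 49.231pt
Difference: 49.231 − 25.298 = 23.933pt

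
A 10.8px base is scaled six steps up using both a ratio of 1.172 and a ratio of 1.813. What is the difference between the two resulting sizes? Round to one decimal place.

At 1.172: 10.8 × 1.172⁶ = 27.989px
At 1.813: 10.8 × 1.813⁶ = 383.540px
Difference: 383.540 − 27.989 = 355.551px

355.6px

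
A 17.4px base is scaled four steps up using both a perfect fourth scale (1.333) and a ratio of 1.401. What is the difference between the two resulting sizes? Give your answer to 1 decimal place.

Perfect fourth: 17.4 × 1.333⁴ = 54.938px
At 1.401: 17.4 × 1.401⁴ = 67.035px
Difference: 67.035 − 54.938 = 12.097px

12.1px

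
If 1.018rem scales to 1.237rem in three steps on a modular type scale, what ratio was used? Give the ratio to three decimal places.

1.067

r³ = 1.237 / 1.018, so r = (1.237/1.018)^(1/3).
r = 1.2151^(1/3) ≈ 1.0671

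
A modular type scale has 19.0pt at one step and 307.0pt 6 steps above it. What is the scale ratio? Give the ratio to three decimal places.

The ratio satisfies 19.0 × r⁶ = 307.0, so r = (307.0 / 19.0)^(1/6).
r = 16.1579^(1/6) ≈ 1.5900

1.590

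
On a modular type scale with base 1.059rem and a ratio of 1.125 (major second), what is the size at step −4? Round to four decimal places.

Every step multiplies by the scale ratio.
1.059 ÷ 1.125⁴ = 1.059 ÷ 1.60181 ≈ 0.6611

0.6611rem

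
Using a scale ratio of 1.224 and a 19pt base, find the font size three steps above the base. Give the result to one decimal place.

A modular type scale is a geometric sequence: sizeₙ = base × rⁿ.
19.0 × 1.224³ = 19.0 × 1.83377 ≈ 34.84

34.8pt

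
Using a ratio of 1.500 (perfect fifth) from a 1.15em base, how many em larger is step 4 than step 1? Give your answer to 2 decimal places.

4.10em

Step 1: 1.15 × 1.500 = 1.7250em
Step 4: 1.15 × 1.500⁴ = 5.8219em
Difference: 5.8219 − 1.7250 = 4.0969em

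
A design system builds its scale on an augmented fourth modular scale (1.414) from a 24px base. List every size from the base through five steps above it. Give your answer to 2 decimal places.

24.00px, 33.94px, 47.99px, 67.85px, 95.94px, 135.66px

Step 0: 24px
Step 1: 24.0 × 1.414 = 33.94
Step 2: 24.0 × 1.414² = 47.99
Step 3: 24.0 × 1.414³ = 67.85
Step 4: 24.0 × 1.414⁴ = 95.94
Step 5: 24.0 × 1.414⁵ = 135.66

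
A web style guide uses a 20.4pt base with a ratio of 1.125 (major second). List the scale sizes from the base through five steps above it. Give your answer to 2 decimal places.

Step 0: 20.4pt
Step 1: 20.4 × 1.125 = 22.95
Step 2: 20.4 × 1.125² = 25.82
Step 3: 20.4 × 1.125³ = 29.05
Step 4: 20.4 × 1.125⁴ = 32.68
Step 5: 20.4 × 1.125⁵ = 36.76

20.40pt, 22.95pt, 25.82pt, 29.05pt, 32.68pt, 36.76pt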